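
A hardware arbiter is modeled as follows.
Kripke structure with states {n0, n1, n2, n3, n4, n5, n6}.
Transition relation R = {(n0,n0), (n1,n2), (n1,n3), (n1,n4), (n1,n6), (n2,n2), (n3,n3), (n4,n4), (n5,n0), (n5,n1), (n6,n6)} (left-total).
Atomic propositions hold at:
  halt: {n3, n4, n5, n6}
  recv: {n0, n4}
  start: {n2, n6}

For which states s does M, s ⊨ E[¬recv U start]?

{n1, n2, n5, n6}

Sat(¬recv) = {n1, n2, n3, n5, n6}
E[¬recv U start]: least fixpoint, start Z0 = Sat(start) = {n2, n6}, add states in Sat(¬recv) with some successor in Z. Z1 = {n1, n2, n6}; Z2 = {n1, n2, n5, n6}; fixed.
Sat(E[¬recv U start]) = {n1, n2, n5, n6}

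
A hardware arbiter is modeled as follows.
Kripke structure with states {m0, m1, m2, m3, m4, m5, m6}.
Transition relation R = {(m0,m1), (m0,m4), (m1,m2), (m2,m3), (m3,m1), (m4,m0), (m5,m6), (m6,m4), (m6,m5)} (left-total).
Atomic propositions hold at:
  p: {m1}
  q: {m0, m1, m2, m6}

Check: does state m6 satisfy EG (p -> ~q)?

Yes

Sat(~q) = {m3, m4, m5}
Sat(p -> ~q) = {m0, m2, m3, m4, m5, m6}
EG (p -> ~q): greatest fixpoint, start Z0 = {m0, m2, m3, m4, m5, m6}, keep only states in Sat with some successor in Z. Z1 = {m0, m2, m4, m5, m6}; Z2 = {m0, m4, m5, m6}; fixed.
Sat(EG (p -> ~q)) = {m0, m4, m5, m6}
m6 ∈ Sat(EG (p -> ~q)) = {m0, m4, m5, m6}, so the formula holds at m6.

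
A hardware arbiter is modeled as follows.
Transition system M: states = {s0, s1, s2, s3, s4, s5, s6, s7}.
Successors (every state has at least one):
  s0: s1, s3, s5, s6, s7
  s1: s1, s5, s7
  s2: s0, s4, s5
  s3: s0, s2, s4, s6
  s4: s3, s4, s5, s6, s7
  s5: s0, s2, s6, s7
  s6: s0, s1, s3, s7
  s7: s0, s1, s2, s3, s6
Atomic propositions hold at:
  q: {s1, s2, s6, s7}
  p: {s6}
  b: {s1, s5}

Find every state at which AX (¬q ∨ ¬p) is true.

Sat(¬q) = {s0, s3, s4, s5}
Sat(¬p) = {s0, s1, s2, s3, s4, s5, s7}
Sat(¬q ∨ ¬p) = {s0, s1, s2, s3, s4, s5, s7}
Sat(AX (¬q ∨ ¬p)) = {s : every successor in {s0, s1, s2, s3, s4, s5, s7}} = {s1, s2, s6}

{s1, s2, s6}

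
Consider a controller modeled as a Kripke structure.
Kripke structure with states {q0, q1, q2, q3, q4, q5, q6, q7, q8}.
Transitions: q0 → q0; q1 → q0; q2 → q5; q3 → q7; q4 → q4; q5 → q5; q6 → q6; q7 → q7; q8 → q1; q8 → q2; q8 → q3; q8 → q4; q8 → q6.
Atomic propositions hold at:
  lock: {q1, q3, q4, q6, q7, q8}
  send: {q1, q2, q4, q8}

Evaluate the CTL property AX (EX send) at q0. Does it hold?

Sat(EX send) = {s : some successor in {q1, q2, q4, q8}} = {q4, q8}
Sat(AX (EX send)) = {s : every successor in {q4, q8}} = {q4}
q0 ∉ Sat(AX (EX send)) = {q4}, so the formula does not hold at q0.

No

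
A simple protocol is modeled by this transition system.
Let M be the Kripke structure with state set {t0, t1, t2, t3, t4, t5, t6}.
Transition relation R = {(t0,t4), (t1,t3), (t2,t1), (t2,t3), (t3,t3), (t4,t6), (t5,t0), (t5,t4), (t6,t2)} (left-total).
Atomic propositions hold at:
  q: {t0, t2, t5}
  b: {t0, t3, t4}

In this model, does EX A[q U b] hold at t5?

Yes

A[q U b]: least fixpoint, start Z0 = Sat(b) = {t0, t3, t4}, add states in Sat(q) with every successor in Z. Z1 = {t0, t3, t4, t5}; fixed.
Sat(A[q U b]) = {t0, t3, t4, t5}
Sat(EX A[q U b]) = {s : some successor in {t0, t3, t4, t5}} = {t0, t1, t2, t3, t5}
t5 ∈ Sat(EX A[q U b]) = {t0, t1, t2, t3, t5}, so the formula holds at t5.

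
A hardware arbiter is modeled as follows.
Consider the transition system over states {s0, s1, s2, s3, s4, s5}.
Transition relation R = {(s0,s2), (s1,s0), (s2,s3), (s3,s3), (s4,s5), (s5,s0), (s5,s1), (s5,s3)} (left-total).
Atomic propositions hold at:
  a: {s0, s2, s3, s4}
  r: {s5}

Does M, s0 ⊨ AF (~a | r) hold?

Sat(~a) = {s1, s5}
Sat(~a | r) = {s1, s5}
AF (~a | r): least fixpoint, start Z0 = {s1, s5}, add states with every successor in Z. Z1 = {s1, s4, s5}; fixed.
Sat(AF (~a | r)) = {s1, s4, s5}
s0 ∉ Sat(AF (~a | r)) = {s1, s4, s5}, so the formula does not hold at s0.

No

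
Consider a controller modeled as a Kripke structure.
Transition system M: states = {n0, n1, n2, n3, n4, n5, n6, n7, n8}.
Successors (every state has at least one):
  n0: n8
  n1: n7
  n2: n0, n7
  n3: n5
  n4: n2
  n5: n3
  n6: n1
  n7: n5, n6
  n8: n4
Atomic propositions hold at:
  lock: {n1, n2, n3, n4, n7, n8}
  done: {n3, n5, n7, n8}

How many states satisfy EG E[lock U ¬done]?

Sat(¬done) = {n0, n1, n2, n4, n6}
E[lock U ¬done]: least fixpoint, start Z0 = Sat(¬done) = {n0, n1, n2, n4, n6}, add states in Sat(lock) with some successor in Z. Z1 = {n0, n1, n2, n4, n6, n7, n8}; fixed.
Sat(E[lock U ¬done]) = {n0, n1, n2, n4, n6, n7, n8}
EG E[lock U ¬done]: greatest fixpoint, start Z0 = {n0, n1, n2, n4, n6, n7, n8}, keep only states in Sat with some successor in Z. Already a fixed point.
Sat(EG E[lock U ¬done]) = {n0, n1, n2, n4, n6, n7, n8}
|Sat(EG E[lock U ¬done])| = |{n0, n1, n2, n4, n6, n7, n8}| = 7.

7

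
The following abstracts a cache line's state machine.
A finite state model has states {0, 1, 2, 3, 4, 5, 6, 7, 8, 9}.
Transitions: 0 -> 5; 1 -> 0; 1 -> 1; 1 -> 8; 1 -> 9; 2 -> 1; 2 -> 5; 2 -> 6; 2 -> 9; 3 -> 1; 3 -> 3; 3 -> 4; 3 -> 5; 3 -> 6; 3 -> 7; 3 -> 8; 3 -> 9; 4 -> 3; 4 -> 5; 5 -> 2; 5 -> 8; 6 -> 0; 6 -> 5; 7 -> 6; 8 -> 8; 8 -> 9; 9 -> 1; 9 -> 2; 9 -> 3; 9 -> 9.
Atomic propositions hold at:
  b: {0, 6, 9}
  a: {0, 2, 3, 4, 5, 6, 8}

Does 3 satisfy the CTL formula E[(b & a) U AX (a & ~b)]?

No

Sat(b & a) = {0, 6}
Sat(~b) = {1, 2, 3, 4, 5, 7, 8}
Sat(a & ~b) = {2, 3, 4, 5, 8}
Sat(AX (a & ~b)) = {s : every successor in {2, 3, 4, 5, 8}} = {0, 4, 5}
E[(b & a) U AX (a & ~b)]: least fixpoint, start Z0 = Sat(AX (a & ~b)) = {0, 4, 5}, add states in Sat(b & a) with some successor in Z. Z1 = {0, 4, 5, 6}; fixed.
Sat(E[(b & a) U AX (a & ~b)]) = {0, 4, 5, 6}
3 ∉ Sat(E[(b & a) U AX (a & ~b)]) = {0, 4, 5, 6}, so the formula does not hold at 3.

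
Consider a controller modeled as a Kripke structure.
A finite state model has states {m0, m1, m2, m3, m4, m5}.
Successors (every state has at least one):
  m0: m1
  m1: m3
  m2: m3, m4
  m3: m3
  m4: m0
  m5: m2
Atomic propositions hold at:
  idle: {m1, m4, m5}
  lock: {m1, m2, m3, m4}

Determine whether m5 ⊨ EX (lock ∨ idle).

Yes

Sat(lock ∨ idle) = {m1, m2, m3, m4, m5}
Sat(EX (lock ∨ idle)) = {s : some successor in {m1, m2, m3, m4, m5}} = {m0, m1, m2, m3, m5}
m5 ∈ Sat(EX (lock ∨ idle)) = {m0, m1, m2, m3, m5}, so the formula holds at m5.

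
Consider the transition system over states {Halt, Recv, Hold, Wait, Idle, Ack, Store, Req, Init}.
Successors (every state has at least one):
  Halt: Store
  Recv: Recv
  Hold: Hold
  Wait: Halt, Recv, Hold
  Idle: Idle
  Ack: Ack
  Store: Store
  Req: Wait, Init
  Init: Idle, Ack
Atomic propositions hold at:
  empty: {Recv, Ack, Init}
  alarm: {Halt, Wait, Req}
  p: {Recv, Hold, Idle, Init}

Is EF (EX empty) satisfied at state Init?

Sat(EX empty) = {s : some successor in {Recv, Ack, Init}} = {Recv, Wait, Ack, Req, Init}
EF (EX empty): least fixpoint, start Z0 = {Recv, Wait, Ack, Req, Init}, add states with some successor in Z. Already a fixed point.
Sat(EF (EX empty)) = {Recv, Wait, Ack, Req, Init}
Init ∈ Sat(EF (EX empty)) = {Recv, Wait, Ack, Req, Init}, so the formula holds at Init.

Yes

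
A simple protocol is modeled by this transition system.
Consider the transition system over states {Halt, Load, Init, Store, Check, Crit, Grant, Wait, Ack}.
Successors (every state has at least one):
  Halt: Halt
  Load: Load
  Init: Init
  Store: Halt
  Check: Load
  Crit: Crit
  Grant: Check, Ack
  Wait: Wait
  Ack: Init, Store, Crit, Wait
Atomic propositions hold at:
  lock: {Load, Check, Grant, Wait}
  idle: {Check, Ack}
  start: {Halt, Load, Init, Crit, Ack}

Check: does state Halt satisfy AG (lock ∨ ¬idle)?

Yes

Sat(¬idle) = {Halt, Load, Init, Store, Crit, Grant, Wait}
Sat(lock ∨ ¬idle) = {Halt, Load, Init, Store, Check, Crit, Grant, Wait}
AG (lock ∨ ¬idle): greatest fixpoint, start Z0 = {Halt, Load, Init, Store, Check, Crit, Grant, Wait}, keep only states in Sat with every successor in Z. Z1 = {Halt, Load, Init, Store, Check, Crit, Wait}; fixed.
Sat(AG (lock ∨ ¬idle)) = {Halt, Load, Init, Store, Check, Crit, Wait}
Halt ∈ Sat(AG (lock ∨ ¬idle)) = {Halt, Load, Init, Store, Check, Crit, Wait}, so the formula holds at Halt.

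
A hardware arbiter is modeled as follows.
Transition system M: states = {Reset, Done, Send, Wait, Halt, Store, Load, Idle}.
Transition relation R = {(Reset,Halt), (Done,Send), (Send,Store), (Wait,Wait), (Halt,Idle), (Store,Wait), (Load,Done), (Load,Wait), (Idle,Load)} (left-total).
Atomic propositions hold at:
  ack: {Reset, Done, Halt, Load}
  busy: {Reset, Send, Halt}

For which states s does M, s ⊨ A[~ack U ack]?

{Reset, Done, Halt, Load, Idle}

Sat(~ack) = {Send, Wait, Store, Idle}
A[~ack U ack]: least fixpoint, start Z0 = Sat(ack) = {Reset, Done, Halt, Load}, add states in Sat(~ack) with every successor in Z. Z1 = {Reset, Done, Halt, Load, Idle}; fixed.
Sat(A[~ack U ack]) = {Reset, Done, Halt, Load, Idle}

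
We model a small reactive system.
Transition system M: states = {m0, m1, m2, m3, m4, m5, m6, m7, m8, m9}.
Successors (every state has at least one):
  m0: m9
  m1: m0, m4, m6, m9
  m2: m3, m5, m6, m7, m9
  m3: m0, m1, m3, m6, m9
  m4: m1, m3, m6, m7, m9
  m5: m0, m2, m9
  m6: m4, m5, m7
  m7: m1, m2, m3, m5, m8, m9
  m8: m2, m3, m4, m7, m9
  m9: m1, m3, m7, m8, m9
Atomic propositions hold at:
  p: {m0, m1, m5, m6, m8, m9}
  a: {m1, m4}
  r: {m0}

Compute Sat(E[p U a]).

{m0, m1, m4, m5, m6, m8, m9}

E[p U a]: least fixpoint, start Z0 = Sat(a) = {m1, m4}, add states in Sat(p) with some successor in Z. Z1 = {m1, m4, m6, m8, m9}; Z2 = {m0, m1, m4, m5, m6, m8, m9}; fixed.
Sat(E[p U a]) = {m0, m1, m4, m5, m6, m8, m9}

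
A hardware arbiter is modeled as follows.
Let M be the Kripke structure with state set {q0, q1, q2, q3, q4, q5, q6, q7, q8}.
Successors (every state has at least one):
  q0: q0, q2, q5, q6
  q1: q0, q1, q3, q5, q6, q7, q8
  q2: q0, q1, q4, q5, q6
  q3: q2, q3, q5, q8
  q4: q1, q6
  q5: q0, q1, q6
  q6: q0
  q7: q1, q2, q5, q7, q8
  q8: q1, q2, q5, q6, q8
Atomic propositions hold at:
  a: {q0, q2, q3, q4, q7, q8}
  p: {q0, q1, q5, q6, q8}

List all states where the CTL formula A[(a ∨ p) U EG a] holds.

{q0, q2, q3, q6, q7, q8}

Sat(a ∨ p) = {q0, q1, q2, q3, q4, q5, q6, q7, q8}
EG a: greatest fixpoint, start Z0 = {q0, q2, q3, q4, q7, q8}, keep only states in Sat with some successor in Z. Z1 = {q0, q2, q3, q7, q8}; fixed.
Sat(EG a) = {q0, q2, q3, q7, q8}
A[(a ∨ p) U EG a]: least fixpoint, start Z0 = Sat(EG a) = {q0, q2, q3, q7, q8}, add states in Sat(a ∨ p) with every successor in Z. Z1 = {q0, q2, q3, q6, q7, q8}; fixed.
Sat(A[(a ∨ p) U EG a]) = {q0, q2, q3, q6, q7, q8}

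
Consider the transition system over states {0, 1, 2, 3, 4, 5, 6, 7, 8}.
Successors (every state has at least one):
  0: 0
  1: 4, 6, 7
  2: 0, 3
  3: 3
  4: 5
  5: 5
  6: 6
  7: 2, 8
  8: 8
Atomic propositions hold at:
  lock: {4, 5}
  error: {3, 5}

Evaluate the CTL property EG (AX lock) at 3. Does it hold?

Sat(AX lock) = {s : every successor in {4, 5}} = {4, 5}
EG (AX lock): greatest fixpoint, start Z0 = {4, 5}, keep only states in Sat with some successor in Z. Already a fixed point.
Sat(EG (AX lock)) = {4, 5}
3 ∉ Sat(EG (AX lock)) = {4, 5}, so the formula does not hold at 3.

No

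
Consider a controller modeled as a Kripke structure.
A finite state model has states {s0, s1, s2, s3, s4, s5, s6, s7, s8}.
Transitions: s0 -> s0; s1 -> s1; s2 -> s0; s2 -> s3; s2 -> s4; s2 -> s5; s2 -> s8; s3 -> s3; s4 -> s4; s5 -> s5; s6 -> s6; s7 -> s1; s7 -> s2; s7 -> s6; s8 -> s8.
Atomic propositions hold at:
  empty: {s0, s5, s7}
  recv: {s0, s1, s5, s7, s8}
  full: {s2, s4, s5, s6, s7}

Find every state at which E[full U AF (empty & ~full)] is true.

{s0, s2, s7}

Sat(~full) = {s0, s1, s3, s8}
Sat(empty & ~full) = {s0}
AF (empty & ~full): least fixpoint, start Z0 = {s0}, add states with every successor in Z. Already a fixed point.
Sat(AF (empty & ~full)) = {s0}
E[full U AF (empty & ~full)]: least fixpoint, start Z0 = Sat(AF (empty & ~full)) = {s0}, add states in Sat(full) with some successor in Z. Z1 = {s0, s2}; Z2 = {s0, s2, s7}; fixed.
Sat(E[full U AF (empty & ~full)]) = {s0, s2, s7}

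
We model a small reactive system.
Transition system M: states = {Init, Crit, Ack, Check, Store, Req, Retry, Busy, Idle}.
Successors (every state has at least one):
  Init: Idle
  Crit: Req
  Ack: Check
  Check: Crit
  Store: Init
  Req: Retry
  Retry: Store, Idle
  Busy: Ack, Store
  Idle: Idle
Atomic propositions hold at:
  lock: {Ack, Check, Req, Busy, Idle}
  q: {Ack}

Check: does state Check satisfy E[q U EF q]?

No

EF q: least fixpoint, start Z0 = {Ack}, add states with some successor in Z. Z1 = {Ack, Busy}; fixed.
Sat(EF q) = {Ack, Busy}
E[q U EF q]: least fixpoint, start Z0 = Sat(EF q) = {Ack, Busy}, add states in Sat(q) with some successor in Z. Already a fixed point.
Sat(E[q U EF q]) = {Ack, Busy}
Check ∉ Sat(E[q U EF q]) = {Ack, Busy}, so the formula does not hold at Check.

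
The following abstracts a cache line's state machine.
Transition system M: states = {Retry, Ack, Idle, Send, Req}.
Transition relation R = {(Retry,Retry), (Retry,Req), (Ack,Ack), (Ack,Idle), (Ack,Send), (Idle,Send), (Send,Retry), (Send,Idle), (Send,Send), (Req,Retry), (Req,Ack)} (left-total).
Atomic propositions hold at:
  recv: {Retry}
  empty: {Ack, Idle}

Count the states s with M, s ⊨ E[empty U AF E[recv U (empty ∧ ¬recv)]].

2

Sat(¬recv) = {Ack, Idle, Send, Req}
Sat(empty ∧ ¬recv) = {Ack, Idle}
E[recv U (empty ∧ ¬recv)]: least fixpoint, start Z0 = Sat((empty ∧ ¬recv)) = {Ack, Idle}, add states in Sat(recv) with some successor in Z. Already a fixed point.
Sat(E[recv U (empty ∧ ¬recv)]) = {Ack, Idle}
AF E[recv U (empty ∧ ¬recv)]: least fixpoint, start Z0 = {Ack, Idle}, add states with every successor in Z. Already a fixed point.
Sat(AF E[recv U (empty ∧ ¬recv)]) = {Ack, Idle}
E[empty U AF E[recv U (empty ∧ ¬recv)]]: least fixpoint, start Z0 = Sat(AF E[recv U (empty ∧ ¬recv)]) = {Ack, Idle}, add states in Sat(empty) with some successor in Z. Already a fixed point.
Sat(E[empty U AF E[recv U (empty ∧ ¬recv)]]) = {Ack, Idle}
|Sat(E[empty U AF E[recv U (empty ∧ ¬recv)]])| = |{Ack, Idle}| = 2.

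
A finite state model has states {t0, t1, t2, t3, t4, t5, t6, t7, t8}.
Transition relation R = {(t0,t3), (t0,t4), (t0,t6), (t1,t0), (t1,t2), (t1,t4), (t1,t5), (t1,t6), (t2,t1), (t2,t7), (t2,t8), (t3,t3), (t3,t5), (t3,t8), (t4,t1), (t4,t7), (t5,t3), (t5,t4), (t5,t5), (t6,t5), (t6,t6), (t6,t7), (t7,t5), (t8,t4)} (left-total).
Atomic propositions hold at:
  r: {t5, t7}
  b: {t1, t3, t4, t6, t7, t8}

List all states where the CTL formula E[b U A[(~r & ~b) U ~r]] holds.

Sat(~r) = {t0, t1, t2, t3, t4, t6, t8}
Sat(~b) = {t0, t2, t5}
Sat(~r & ~b) = {t0, t2}
A[(~r & ~b) U ~r]: least fixpoint, start Z0 = Sat(~r) = {t0, t1, t2, t3, t4, t6, t8}, add states in Sat(~r & ~b) with every successor in Z. Already a fixed point.
Sat(A[(~r & ~b) U ~r]) = {t0, t1, t2, t3, t4, t6, t8}
E[b U A[(~r & ~b) U ~r]]: least fixpoint, start Z0 = Sat(A[(~r & ~b) U ~r]) = {t0, t1, t2, t3, t4, t6, t8}, add states in Sat(b) with some successor in Z. Already a fixed point.
Sat(E[b U A[(~r & ~b) U ~r]]) = {t0, t1, t2, t3, t4, t6, t8}

{t0, t1, t2, t3, t4, t6, t8}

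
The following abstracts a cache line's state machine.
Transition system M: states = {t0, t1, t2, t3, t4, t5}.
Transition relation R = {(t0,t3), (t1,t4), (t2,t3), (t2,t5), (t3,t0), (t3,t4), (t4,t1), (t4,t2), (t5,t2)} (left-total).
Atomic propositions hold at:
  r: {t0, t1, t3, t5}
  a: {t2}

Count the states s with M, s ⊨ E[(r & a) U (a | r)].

Sat(r & a) = ∅
Sat(a | r) = {t0, t1, t2, t3, t5}
E[(r & a) U (a | r)]: least fixpoint, start Z0 = Sat((a | r)) = {t0, t1, t2, t3, t5}, add states in Sat(r & a) with some successor in Z. Already a fixed point.
Sat(E[(r & a) U (a | r)]) = {t0, t1, t2, t3, t5}
|Sat(E[(r & a) U (a | r)])| = |{t0, t1, t2, t3, t5}| = 5.

5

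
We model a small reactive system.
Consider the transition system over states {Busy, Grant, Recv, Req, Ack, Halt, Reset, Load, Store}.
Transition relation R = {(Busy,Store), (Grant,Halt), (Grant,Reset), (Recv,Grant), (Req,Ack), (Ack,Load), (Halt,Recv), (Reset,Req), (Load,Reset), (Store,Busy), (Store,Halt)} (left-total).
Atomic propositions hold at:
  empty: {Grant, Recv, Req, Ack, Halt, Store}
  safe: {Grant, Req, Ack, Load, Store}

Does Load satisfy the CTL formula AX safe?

No

Sat(AX safe) = {s : every successor in {Grant, Req, Ack, Load, Store}} = {Busy, Recv, Req, Ack, Reset}
Load ∉ Sat(AX safe) = {Busy, Recv, Req, Ack, Reset}, so the formula does not hold at Load.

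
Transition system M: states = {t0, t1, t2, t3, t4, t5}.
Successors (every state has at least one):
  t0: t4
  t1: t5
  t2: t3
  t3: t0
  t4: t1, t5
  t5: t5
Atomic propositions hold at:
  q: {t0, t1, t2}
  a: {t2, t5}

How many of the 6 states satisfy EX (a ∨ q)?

Sat(a ∨ q) = {t0, t1, t2, t5}
Sat(EX (a ∨ q)) = {s : some successor in {t0, t1, t2, t5}} = {t1, t3, t4, t5}
|Sat(EX (a ∨ q))| = |{t1, t3, t4, t5}| = 4.

4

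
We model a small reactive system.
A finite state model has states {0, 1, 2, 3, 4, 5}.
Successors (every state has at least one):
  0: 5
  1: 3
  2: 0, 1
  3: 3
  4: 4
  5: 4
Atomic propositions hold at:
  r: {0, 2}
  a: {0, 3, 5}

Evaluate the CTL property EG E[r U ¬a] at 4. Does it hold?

Sat(¬a) = {1, 2, 4}
E[r U ¬a]: least fixpoint, start Z0 = Sat(¬a) = {1, 2, 4}, add states in Sat(r) with some successor in Z. Already a fixed point.
Sat(E[r U ¬a]) = {1, 2, 4}
EG E[r U ¬a]: greatest fixpoint, start Z0 = {1, 2, 4}, keep only states in Sat with some successor in Z. Z1 = {2, 4}; Z2 = {4}; fixed.
Sat(EG E[r U ¬a]) = {4}
4 ∈ Sat(EG E[r U ¬a]) = {4}, so the formula holds at 4.

Yes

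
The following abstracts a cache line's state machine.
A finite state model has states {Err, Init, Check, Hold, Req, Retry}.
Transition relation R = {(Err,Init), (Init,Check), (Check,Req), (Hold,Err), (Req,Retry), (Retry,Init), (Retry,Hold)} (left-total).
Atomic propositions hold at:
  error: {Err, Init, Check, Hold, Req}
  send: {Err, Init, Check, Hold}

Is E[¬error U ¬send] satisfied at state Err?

No

Sat(¬error) = {Retry}
Sat(¬send) = {Req, Retry}
E[¬error U ¬send]: least fixpoint, start Z0 = Sat(¬send) = {Req, Retry}, add states in Sat(¬error) with some successor in Z. Already a fixed point.
Sat(E[¬error U ¬send]) = {Req, Retry}
Err ∉ Sat(E[¬error U ¬send]) = {Req, Retry}, so the formula does not hold at Err.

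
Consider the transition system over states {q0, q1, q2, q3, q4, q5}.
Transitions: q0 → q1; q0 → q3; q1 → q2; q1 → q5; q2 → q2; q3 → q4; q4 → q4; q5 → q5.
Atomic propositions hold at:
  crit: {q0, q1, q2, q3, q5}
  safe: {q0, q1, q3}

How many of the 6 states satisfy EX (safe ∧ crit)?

Sat(safe ∧ crit) = {q0, q1, q3}
Sat(EX (safe ∧ crit)) = {s : some successor in {q0, q1, q3}} = {q0}
|Sat(EX (safe ∧ crit))| = |{q0}| = 1.

1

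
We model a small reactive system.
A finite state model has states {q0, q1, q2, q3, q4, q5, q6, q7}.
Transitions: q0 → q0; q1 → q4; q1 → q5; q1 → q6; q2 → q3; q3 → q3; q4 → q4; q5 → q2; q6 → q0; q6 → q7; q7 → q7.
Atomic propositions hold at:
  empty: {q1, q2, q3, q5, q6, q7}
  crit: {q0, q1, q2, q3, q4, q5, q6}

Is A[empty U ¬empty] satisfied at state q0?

Yes

Sat(¬empty) = {q0, q4}
A[empty U ¬empty]: least fixpoint, start Z0 = Sat(¬empty) = {q0, q4}, add states in Sat(empty) with every successor in Z. Already a fixed point.
Sat(A[empty U ¬empty]) = {q0, q4}
q0 ∈ Sat(A[empty U ¬empty]) = {q0, q4}, so the formula holds at q0.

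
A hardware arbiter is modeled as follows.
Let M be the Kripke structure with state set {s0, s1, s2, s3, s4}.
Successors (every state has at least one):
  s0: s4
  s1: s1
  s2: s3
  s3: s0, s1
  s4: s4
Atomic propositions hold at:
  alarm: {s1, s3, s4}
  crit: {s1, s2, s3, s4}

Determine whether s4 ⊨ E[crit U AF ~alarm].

Sat(~alarm) = {s0, s2}
AF ~alarm: least fixpoint, start Z0 = {s0, s2}, add states with every successor in Z. Already a fixed point.
Sat(AF ~alarm) = {s0, s2}
E[crit U AF ~alarm]: least fixpoint, start Z0 = Sat(AF ~alarm) = {s0, s2}, add states in Sat(crit) with some successor in Z. Z1 = {s0, s2, s3}; fixed.
Sat(E[crit U AF ~alarm]) = {s0, s2, s3}
s4 ∉ Sat(E[crit U AF ~alarm]) = {s0, s2, s3}, so the formula does not hold at s4.

No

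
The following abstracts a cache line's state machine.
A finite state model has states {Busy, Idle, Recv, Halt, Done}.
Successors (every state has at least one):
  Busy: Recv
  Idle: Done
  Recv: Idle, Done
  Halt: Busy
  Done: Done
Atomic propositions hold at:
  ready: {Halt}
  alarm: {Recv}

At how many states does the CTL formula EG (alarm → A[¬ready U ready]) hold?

2

Sat(¬ready) = {Busy, Idle, Recv, Done}
A[¬ready U ready]: least fixpoint, start Z0 = Sat(ready) = {Halt}, add states in Sat(¬ready) with every successor in Z. Already a fixed point.
Sat(A[¬ready U ready]) = {Halt}
Sat(alarm → A[¬ready U ready]) = {Busy, Idle, Halt, Done}
EG (alarm → A[¬ready U ready]): greatest fixpoint, start Z0 = {Busy, Idle, Halt, Done}, keep only states in Sat with some successor in Z. Z1 = {Idle, Halt, Done}; Z2 = {Idle, Done}; fixed.
Sat(EG (alarm → A[¬ready U ready])) = {Idle, Done}
|Sat(EG (alarm → A[¬ready U ready]))| = |{Idle, Done}| = 2.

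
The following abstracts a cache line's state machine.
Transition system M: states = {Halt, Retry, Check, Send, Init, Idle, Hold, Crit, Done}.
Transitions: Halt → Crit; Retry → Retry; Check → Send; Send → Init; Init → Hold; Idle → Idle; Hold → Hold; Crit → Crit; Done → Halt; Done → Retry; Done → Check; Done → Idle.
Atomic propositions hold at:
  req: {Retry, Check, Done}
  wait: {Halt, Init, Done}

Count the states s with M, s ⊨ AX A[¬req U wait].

2

Sat(¬req) = {Halt, Send, Init, Idle, Hold, Crit}
A[¬req U wait]: least fixpoint, start Z0 = Sat(wait) = {Halt, Init, Done}, add states in Sat(¬req) with every successor in Z. Z1 = {Halt, Send, Init, Done}; fixed.
Sat(A[¬req U wait]) = {Halt, Send, Init, Done}
Sat(AX A[¬req U wait]) = {s : every successor in {Halt, Send, Init, Done}} = {Check, Send}
|Sat(AX A[¬req U wait])| = |{Check, Send}| = 2.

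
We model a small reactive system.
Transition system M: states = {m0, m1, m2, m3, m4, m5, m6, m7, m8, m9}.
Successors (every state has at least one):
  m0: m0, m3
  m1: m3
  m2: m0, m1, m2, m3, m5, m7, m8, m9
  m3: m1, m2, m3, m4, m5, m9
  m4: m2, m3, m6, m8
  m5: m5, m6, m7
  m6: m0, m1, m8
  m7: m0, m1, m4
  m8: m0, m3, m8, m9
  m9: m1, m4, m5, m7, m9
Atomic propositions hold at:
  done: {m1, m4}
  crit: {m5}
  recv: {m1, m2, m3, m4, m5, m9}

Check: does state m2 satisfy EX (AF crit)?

Yes

AF crit: least fixpoint, start Z0 = {m5}, add states with every successor in Z. Already a fixed point.
Sat(AF crit) = {m5}
Sat(EX (AF crit)) = {s : some successor in {m5}} = {m2, m3, m5, m9}
m2 ∈ Sat(EX (AF crit)) = {m2, m3, m5, m9}, so the formula holds at m2.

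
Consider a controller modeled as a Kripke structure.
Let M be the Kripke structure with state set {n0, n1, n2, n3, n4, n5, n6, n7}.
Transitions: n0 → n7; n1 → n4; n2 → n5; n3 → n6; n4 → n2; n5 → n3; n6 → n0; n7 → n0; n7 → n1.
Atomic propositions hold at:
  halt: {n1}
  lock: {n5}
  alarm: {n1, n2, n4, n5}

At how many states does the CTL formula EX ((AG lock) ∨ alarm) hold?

4

AG lock: greatest fixpoint, start Z0 = {n5}, keep only states in Sat with every successor in Z. Z1 = ∅; fixed.
Sat(AG lock) = ∅
Sat((AG lock) ∨ alarm) = {n1, n2, n4, n5}
Sat(EX ((AG lock) ∨ alarm)) = {s : some successor in {n1, n2, n4, n5}} = {n1, n2, n4, n7}
|Sat(EX ((AG lock) ∨ alarm))| = |{n1, n2, n4, n7}| = 4.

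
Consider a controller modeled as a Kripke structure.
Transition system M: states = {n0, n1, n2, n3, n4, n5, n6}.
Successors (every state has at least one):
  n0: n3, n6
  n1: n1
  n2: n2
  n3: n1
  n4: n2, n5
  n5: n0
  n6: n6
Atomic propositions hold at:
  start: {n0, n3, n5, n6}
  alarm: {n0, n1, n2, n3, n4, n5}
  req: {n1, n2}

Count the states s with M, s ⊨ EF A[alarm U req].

A[alarm U req]: least fixpoint, start Z0 = Sat(req) = {n1, n2}, add states in Sat(alarm) with every successor in Z. Z1 = {n1, n2, n3}; fixed.
Sat(A[alarm U req]) = {n1, n2, n3}
EF A[alarm U req]: least fixpoint, start Z0 = {n1, n2, n3}, add states with some successor in Z. Z1 = {n0, n1, n2, n3, n4}; Z2 = {n0, n1, n2, n3, n4, n5}; fixed.
Sat(EF A[alarm U req]) = {n0, n1, n2, n3, n4, n5}
|Sat(EF A[alarm U req])| = |{n0, n1, n2, n3, n4, n5}| = 6.

6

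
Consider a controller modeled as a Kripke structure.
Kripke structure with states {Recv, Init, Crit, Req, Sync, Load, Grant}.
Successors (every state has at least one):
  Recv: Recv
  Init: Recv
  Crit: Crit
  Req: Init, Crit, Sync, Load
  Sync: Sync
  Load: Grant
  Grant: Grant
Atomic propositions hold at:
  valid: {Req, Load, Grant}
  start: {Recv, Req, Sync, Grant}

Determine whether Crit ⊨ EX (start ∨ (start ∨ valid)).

Sat(start ∨ valid) = {Recv, Req, Sync, Load, Grant}
Sat(start ∨ (start ∨ valid)) = {Recv, Req, Sync, Load, Grant}
Sat(EX (start ∨ (start ∨ valid))) = {s : some successor in {Recv, Req, Sync, Load, Grant}} = {Recv, Init, Req, Sync, Load, Grant}
Crit ∉ Sat(EX (start ∨ (start ∨ valid))) = {Recv, Init, Req, Sync, Load, Grant}, so the formula does not hold at Crit.

No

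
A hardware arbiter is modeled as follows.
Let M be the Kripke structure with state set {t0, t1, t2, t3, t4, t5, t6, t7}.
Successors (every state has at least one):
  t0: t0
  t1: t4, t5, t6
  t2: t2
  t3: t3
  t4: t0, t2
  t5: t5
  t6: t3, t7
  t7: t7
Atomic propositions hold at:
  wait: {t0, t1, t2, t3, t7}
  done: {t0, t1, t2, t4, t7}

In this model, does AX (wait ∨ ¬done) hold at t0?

Sat(¬done) = {t3, t5, t6}
Sat(wait ∨ ¬done) = {t0, t1, t2, t3, t5, t6, t7}
Sat(AX (wait ∨ ¬done)) = {s : every successor in {t0, t1, t2, t3, t5, t6, t7}} = {t0, t2, t3, t4, t5, t6, t7}
t0 ∈ Sat(AX (wait ∨ ¬done)) = {t0, t2, t3, t4, t5, t6, t7}, so the formula holds at t0.

Yes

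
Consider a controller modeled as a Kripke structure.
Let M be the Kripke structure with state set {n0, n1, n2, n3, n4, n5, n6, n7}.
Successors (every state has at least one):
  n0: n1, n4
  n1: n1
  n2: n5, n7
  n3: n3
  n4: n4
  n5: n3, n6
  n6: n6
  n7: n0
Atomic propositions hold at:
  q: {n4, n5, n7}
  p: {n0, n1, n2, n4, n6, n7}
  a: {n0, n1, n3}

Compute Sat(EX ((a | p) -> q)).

Sat(a | p) = {n0, n1, n2, n3, n4, n6, n7}
Sat((a | p) -> q) = {n4, n5, n7}
Sat(EX ((a | p) -> q)) = {s : some successor in {n4, n5, n7}} = {n0, n2, n4}

{n0, n2, n4}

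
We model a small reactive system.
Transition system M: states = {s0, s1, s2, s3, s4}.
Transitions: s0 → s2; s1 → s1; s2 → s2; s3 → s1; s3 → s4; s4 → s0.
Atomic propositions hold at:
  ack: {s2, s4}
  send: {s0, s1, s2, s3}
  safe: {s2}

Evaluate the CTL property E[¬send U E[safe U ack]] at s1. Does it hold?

No

Sat(¬send) = {s4}
E[safe U ack]: least fixpoint, start Z0 = Sat(ack) = {s2, s4}, add states in Sat(safe) with some successor in Z. Already a fixed point.
Sat(E[safe U ack]) = {s2, s4}
E[¬send U E[safe U ack]]: least fixpoint, start Z0 = Sat(E[safe U ack]) = {s2, s4}, add states in Sat(¬send) with some successor in Z. Already a fixed point.
Sat(E[¬send U E[safe U ack]]) = {s2, s4}
s1 ∉ Sat(E[¬send U E[safe U ack]]) = {s2, s4}, so the formula does not hold at s1.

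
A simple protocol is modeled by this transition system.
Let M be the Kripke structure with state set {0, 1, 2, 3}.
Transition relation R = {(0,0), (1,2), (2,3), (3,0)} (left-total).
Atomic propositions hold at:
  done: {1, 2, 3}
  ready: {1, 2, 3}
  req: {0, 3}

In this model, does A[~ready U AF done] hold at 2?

Yes

Sat(~ready) = {0}
AF done: least fixpoint, start Z0 = {1, 2, 3}, add states with every successor in Z. Already a fixed point.
Sat(AF done) = {1, 2, 3}
A[~ready U AF done]: least fixpoint, start Z0 = Sat(AF done) = {1, 2, 3}, add states in Sat(~ready) with every successor in Z. Already a fixed point.
Sat(A[~ready U AF done]) = {1, 2, 3}
2 ∈ Sat(A[~ready U AF done]) = {1, 2, 3}, so the formula holds at 2.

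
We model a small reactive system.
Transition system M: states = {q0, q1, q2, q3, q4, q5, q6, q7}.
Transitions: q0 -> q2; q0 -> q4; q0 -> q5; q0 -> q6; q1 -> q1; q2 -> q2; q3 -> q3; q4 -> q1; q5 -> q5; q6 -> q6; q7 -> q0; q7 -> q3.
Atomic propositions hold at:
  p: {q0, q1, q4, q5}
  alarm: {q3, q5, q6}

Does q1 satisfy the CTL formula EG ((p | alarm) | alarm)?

Sat(p | alarm) = {q0, q1, q3, q4, q5, q6}
Sat((p | alarm) | alarm) = {q0, q1, q3, q4, q5, q6}
EG ((p | alarm) | alarm): greatest fixpoint, start Z0 = {q0, q1, q3, q4, q5, q6}, keep only states in Sat with some successor in Z. Already a fixed point.
Sat(EG ((p | alarm) | alarm)) = {q0, q1, q3, q4, q5, q6}
q1 ∈ Sat(EG ((p | alarm) | alarm)) = {q0, q1, q3, q4, q5, q6}, so the formula holds at q1.

Yes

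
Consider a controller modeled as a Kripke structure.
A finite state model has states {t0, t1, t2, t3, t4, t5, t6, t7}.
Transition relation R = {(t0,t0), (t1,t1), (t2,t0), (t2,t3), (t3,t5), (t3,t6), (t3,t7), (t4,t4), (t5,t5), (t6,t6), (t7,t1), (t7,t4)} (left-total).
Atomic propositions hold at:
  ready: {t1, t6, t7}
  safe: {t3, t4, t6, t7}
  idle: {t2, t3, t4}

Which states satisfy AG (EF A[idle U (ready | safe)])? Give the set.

Sat(ready | safe) = {t1, t3, t4, t6, t7}
A[idle U (ready | safe)]: least fixpoint, start Z0 = Sat((ready | safe)) = {t1, t3, t4, t6, t7}, add states in Sat(idle) with every successor in Z. Already a fixed point.
Sat(A[idle U (ready | safe)]) = {t1, t3, t4, t6, t7}
EF A[idle U (ready | safe)]: least fixpoint, start Z0 = {t1, t3, t4, t6, t7}, add states with some successor in Z. Z1 = {t1, t2, t3, t4, t6, t7}; fixed.
Sat(EF A[idle U (ready | safe)]) = {t1, t2, t3, t4, t6, t7}
AG (EF A[idle U (ready | safe)]): greatest fixpoint, start Z0 = {t1, t2, t3, t4, t6, t7}, keep only states in Sat with every successor in Z. Z1 = {t1, t4, t6, t7}; fixed.
Sat(AG (EF A[idle U (ready | safe)])) = {t1, t4, t6, t7}

{t1, t4, t6, t7}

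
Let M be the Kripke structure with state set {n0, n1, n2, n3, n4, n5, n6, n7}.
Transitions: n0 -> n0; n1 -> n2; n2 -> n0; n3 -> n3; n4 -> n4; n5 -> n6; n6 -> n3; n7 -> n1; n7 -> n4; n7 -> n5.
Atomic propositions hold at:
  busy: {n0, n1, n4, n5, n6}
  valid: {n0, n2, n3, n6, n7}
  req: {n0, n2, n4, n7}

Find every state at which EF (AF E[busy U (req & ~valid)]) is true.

Sat(~valid) = {n1, n4, n5}
Sat(req & ~valid) = {n4}
E[busy U (req & ~valid)]: least fixpoint, start Z0 = Sat((req & ~valid)) = {n4}, add states in Sat(busy) with some successor in Z. Already a fixed point.
Sat(E[busy U (req & ~valid)]) = {n4}
AF E[busy U (req & ~valid)]: least fixpoint, start Z0 = {n4}, add states with every successor in Z. Already a fixed point.
Sat(AF E[busy U (req & ~valid)]) = {n4}
EF (AF E[busy U (req & ~valid)]): least fixpoint, start Z0 = {n4}, add states with some successor in Z. Z1 = {n4, n7}; fixed.
Sat(EF (AF E[busy U (req & ~valid)])) = {n4, n7}

{n4, n7}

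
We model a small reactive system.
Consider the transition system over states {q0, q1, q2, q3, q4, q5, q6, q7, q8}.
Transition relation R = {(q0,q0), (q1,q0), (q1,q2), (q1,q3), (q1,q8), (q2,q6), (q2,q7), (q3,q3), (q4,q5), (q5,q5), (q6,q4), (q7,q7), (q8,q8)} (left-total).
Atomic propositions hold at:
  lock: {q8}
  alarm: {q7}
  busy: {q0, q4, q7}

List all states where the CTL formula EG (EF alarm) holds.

EF alarm: least fixpoint, start Z0 = {q7}, add states with some successor in Z. Z1 = {q2, q7}; Z2 = {q1, q2, q7}; fixed.
Sat(EF alarm) = {q1, q2, q7}
EG (EF alarm): greatest fixpoint, start Z0 = {q1, q2, q7}, keep only states in Sat with some successor in Z. Already a fixed point.
Sat(EG (EF alarm)) = {q1, q2, q7}

{q1, q2, q7}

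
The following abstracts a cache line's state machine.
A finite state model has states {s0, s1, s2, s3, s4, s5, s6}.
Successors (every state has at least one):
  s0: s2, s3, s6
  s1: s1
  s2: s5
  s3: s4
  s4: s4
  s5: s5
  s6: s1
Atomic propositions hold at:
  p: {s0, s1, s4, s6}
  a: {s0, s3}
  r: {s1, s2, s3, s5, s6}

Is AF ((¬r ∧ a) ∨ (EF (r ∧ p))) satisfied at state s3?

Sat(¬r) = {s0, s4}
Sat(¬r ∧ a) = {s0}
Sat(r ∧ p) = {s1, s6}
EF (r ∧ p): least fixpoint, start Z0 = {s1, s6}, add states with some successor in Z. Z1 = {s0, s1, s6}; fixed.
Sat(EF (r ∧ p)) = {s0, s1, s6}
Sat((¬r ∧ a) ∨ (EF (r ∧ p))) = {s0, s1, s6}
AF ((¬r ∧ a) ∨ (EF (r ∧ p))): least fixpoint, start Z0 = {s0, s1, s6}, add states with every successor in Z. Already a fixed point.
Sat(AF ((¬r ∧ a) ∨ (EF (r ∧ p)))) = {s0, s1, s6}
s3 ∉ Sat(AF ((¬r ∧ a) ∨ (EF (r ∧ p)))) = {s0, s1, s6}, so the formula does not hold at s3.

No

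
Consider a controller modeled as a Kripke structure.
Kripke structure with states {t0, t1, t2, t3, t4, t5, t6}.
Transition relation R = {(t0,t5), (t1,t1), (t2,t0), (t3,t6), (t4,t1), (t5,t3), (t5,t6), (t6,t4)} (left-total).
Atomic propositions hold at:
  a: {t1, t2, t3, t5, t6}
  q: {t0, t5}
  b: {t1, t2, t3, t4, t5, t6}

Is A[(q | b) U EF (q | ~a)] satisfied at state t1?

No

Sat(q | b) = {t0, t1, t2, t3, t4, t5, t6}
Sat(~a) = {t0, t4}
Sat(q | ~a) = {t0, t4, t5}
EF (q | ~a): least fixpoint, start Z0 = {t0, t4, t5}, add states with some successor in Z. Z1 = {t0, t2, t4, t5, t6}; Z2 = {t0, t2, t3, t4, t5, t6}; fixed.
Sat(EF (q | ~a)) = {t0, t2, t3, t4, t5, t6}
A[(q | b) U EF (q | ~a)]: least fixpoint, start Z0 = Sat(EF (q | ~a)) = {t0, t2, t3, t4, t5, t6}, add states in Sat(q | b) with every successor in Z. Already a fixed point.
Sat(A[(q | b) U EF (q | ~a)]) = {t0, t2, t3, t4, t5, t6}
t1 ∉ Sat(A[(q | b) U EF (q | ~a)]) = {t0, t2, t3, t4, t5, t6}, so the formula does not hold at t1.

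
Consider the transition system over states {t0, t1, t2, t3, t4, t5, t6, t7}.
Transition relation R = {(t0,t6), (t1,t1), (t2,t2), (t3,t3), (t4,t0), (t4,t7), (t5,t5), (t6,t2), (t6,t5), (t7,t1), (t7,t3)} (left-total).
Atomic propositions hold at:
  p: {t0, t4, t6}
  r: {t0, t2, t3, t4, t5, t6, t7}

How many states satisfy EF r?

7

EF r: least fixpoint, start Z0 = {t0, t2, t3, t4, t5, t6, t7}, add states with some successor in Z. Already a fixed point.
Sat(EF r) = {t0, t2, t3, t4, t5, t6, t7}
|Sat(EF r)| = |{t0, t2, t3, t4, t5, t6, t7}| = 7.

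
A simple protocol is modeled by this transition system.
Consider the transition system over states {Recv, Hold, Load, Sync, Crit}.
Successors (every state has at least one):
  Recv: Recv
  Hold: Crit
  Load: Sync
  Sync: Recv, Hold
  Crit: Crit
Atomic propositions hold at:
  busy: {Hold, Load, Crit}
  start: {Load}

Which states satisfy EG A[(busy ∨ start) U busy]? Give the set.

Sat(busy ∨ start) = {Hold, Load, Crit}
A[(busy ∨ start) U busy]: least fixpoint, start Z0 = Sat(busy) = {Hold, Load, Crit}, add states in Sat(busy ∨ start) with every successor in Z. Already a fixed point.
Sat(A[(busy ∨ start) U busy]) = {Hold, Load, Crit}
EG A[(busy ∨ start) U busy]: greatest fixpoint, start Z0 = {Hold, Load, Crit}, keep only states in Sat with some successor in Z. Z1 = {Hold, Crit}; fixed.
Sat(EG A[(busy ∨ start) U busy]) = {Hold, Crit}

{Hold, Crit}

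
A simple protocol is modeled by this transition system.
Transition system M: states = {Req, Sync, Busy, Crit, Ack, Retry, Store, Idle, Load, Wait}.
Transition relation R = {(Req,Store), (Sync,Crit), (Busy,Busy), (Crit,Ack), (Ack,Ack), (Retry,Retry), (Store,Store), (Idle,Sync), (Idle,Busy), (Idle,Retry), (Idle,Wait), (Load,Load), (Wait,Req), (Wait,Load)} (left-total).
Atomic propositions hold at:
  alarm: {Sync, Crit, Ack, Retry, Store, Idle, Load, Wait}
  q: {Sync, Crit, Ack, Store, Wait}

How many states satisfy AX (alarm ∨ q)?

7

Sat(alarm ∨ q) = {Sync, Crit, Ack, Retry, Store, Idle, Load, Wait}
Sat(AX (alarm ∨ q)) = {s : every successor in {Sync, Crit, Ack, Retry, Store, Idle, Load, Wait}} = {Req, Sync, Crit, Ack, Retry, Store, Load}
|Sat(AX (alarm ∨ q))| = |{Req, Sync, Crit, Ack, Retry, Store, Load}| = 7.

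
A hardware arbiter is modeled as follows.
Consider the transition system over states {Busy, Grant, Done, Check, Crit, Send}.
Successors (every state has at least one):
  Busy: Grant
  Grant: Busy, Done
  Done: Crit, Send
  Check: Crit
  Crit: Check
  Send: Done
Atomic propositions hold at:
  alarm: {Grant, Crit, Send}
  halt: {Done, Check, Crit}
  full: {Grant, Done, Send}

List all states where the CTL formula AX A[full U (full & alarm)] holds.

Sat(full & alarm) = {Grant, Send}
A[full U (full & alarm)]: least fixpoint, start Z0 = Sat((full & alarm)) = {Grant, Send}, add states in Sat(full) with every successor in Z. Already a fixed point.
Sat(A[full U (full & alarm)]) = {Grant, Send}
Sat(AX A[full U (full & alarm)]) = {s : every successor in {Grant, Send}} = {Busy}

{Busy}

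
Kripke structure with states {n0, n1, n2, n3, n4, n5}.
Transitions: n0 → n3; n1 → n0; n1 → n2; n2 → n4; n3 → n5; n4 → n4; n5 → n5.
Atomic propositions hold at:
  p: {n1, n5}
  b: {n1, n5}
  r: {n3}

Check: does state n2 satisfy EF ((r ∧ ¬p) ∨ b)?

Sat(¬p) = {n0, n2, n3, n4}
Sat(r ∧ ¬p) = {n3}
Sat((r ∧ ¬p) ∨ b) = {n1, n3, n5}
EF ((r ∧ ¬p) ∨ b): least fixpoint, start Z0 = {n1, n3, n5}, add states with some successor in Z. Z1 = {n0, n1, n3, n5}; fixed.
Sat(EF ((r ∧ ¬p) ∨ b)) = {n0, n1, n3, n5}
n2 ∉ Sat(EF ((r ∧ ¬p) ∨ b)) = {n0, n1, n3, n5}, so the formula does not hold at n2.

No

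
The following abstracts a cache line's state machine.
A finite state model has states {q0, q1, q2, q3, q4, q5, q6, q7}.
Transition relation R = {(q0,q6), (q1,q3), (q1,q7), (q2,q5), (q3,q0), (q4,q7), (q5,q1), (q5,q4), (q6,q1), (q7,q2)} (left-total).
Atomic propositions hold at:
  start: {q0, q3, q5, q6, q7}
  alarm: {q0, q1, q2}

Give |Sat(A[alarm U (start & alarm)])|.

1

Sat(start & alarm) = {q0}
A[alarm U (start & alarm)]: least fixpoint, start Z0 = Sat((start & alarm)) = {q0}, add states in Sat(alarm) with every successor in Z. Already a fixed point.
Sat(A[alarm U (start & alarm)]) = {q0}
|Sat(A[alarm U (start & alarm)])| = |{q0}| = 1.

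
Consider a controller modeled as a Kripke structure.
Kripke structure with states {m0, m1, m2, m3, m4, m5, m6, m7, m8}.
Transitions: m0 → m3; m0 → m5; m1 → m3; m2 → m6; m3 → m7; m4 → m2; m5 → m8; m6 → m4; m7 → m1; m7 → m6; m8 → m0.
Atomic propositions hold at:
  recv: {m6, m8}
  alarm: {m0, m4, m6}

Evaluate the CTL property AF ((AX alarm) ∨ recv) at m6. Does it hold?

Sat(AX alarm) = {s : every successor in {m0, m4, m6}} = {m2, m6, m8}
Sat((AX alarm) ∨ recv) = {m2, m6, m8}
AF ((AX alarm) ∨ recv): least fixpoint, start Z0 = {m2, m6, m8}, add states with every successor in Z. Z1 = {m2, m4, m5, m6, m8}; fixed.
Sat(AF ((AX alarm) ∨ recv)) = {m2, m4, m5, m6, m8}
m6 ∈ Sat(AF ((AX alarm) ∨ recv)) = {m2, m4, m5, m6, m8}, so the formula holds at m6.

Yes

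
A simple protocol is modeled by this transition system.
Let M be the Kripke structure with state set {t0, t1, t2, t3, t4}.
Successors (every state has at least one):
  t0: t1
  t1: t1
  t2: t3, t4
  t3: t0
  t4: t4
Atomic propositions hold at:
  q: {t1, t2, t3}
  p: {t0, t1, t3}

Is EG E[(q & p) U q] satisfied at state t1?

Sat(q & p) = {t1, t3}
E[(q & p) U q]: least fixpoint, start Z0 = Sat(q) = {t1, t2, t3}, add states in Sat(q & p) with some successor in Z. Already a fixed point.
Sat(E[(q & p) U q]) = {t1, t2, t3}
EG E[(q & p) U q]: greatest fixpoint, start Z0 = {t1, t2, t3}, keep only states in Sat with some successor in Z. Z1 = {t1, t2}; Z2 = {t1}; fixed.
Sat(EG E[(q & p) U q]) = {t1}
t1 ∈ Sat(EG E[(q & p) U q]) = {t1}, so the formula holds at t1.

Yes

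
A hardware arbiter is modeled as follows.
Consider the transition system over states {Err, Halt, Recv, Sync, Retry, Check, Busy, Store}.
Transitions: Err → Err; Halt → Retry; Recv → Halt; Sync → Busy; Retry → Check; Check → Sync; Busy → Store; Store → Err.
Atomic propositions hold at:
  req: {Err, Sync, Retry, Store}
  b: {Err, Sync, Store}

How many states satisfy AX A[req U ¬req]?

5

Sat(¬req) = {Halt, Recv, Check, Busy}
A[req U ¬req]: least fixpoint, start Z0 = Sat(¬req) = {Halt, Recv, Check, Busy}, add states in Sat(req) with every successor in Z. Z1 = {Halt, Recv, Sync, Retry, Check, Busy}; fixed.
Sat(A[req U ¬req]) = {Halt, Recv, Sync, Retry, Check, Busy}
Sat(AX A[req U ¬req]) = {s : every successor in {Halt, Recv, Sync, Retry, Check, Busy}} = {Halt, Recv, Sync, Retry, Check}
|Sat(AX A[req U ¬req])| = |{Halt, Recv, Sync, Retry, Check}| = 5.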